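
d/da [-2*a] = -2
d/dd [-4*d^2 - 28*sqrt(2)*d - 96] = -8*d - 28*sqrt(2)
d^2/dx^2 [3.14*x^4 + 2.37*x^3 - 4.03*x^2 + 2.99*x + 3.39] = 37.68*x^2 + 14.22*x - 8.06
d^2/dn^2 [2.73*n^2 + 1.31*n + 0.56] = 5.46000000000000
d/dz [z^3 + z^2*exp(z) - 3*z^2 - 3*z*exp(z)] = z^2*exp(z) + 3*z^2 - z*exp(z) - 6*z - 3*exp(z)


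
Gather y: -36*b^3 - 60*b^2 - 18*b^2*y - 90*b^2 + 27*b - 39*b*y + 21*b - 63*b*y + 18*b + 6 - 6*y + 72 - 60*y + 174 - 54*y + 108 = -36*b^3 - 150*b^2 + 66*b + y*(-18*b^2 - 102*b - 120) + 360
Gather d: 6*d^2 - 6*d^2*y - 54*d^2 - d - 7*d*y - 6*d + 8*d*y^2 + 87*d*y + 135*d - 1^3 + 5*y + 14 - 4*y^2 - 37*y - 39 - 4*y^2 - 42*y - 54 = d^2*(-6*y - 48) + d*(8*y^2 + 80*y + 128) - 8*y^2 - 74*y - 80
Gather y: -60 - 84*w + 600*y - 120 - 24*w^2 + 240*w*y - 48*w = -24*w^2 - 132*w + y*(240*w + 600) - 180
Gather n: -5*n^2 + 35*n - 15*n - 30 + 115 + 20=-5*n^2 + 20*n + 105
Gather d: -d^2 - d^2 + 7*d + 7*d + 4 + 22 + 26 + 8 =-2*d^2 + 14*d + 60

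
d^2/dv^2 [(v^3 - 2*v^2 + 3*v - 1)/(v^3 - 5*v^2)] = 2*(3*v^4 + 9*v^3 - 51*v^2 + 115*v - 75)/(v^4*(v^3 - 15*v^2 + 75*v - 125))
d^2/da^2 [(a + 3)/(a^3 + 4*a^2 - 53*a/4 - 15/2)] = 8*((a + 3)*(12*a^2 + 32*a - 53)^2 + (-12*a^2 - 32*a - 4*(a + 3)*(3*a + 4) + 53)*(4*a^3 + 16*a^2 - 53*a - 30))/(4*a^3 + 16*a^2 - 53*a - 30)^3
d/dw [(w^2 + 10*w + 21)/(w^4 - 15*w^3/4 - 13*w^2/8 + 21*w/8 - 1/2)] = 8*(-16*w^5 - 210*w^4 - 72*w^3 + 2041*w^2 + 538*w - 481)/(64*w^8 - 480*w^7 + 692*w^6 + 1116*w^5 - 1155*w^4 - 306*w^3 + 545*w^2 - 168*w + 16)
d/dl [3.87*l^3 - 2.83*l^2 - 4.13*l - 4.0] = 11.61*l^2 - 5.66*l - 4.13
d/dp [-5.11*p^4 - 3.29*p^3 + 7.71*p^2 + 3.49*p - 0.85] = -20.44*p^3 - 9.87*p^2 + 15.42*p + 3.49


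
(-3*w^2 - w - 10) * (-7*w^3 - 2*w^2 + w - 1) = 21*w^5 + 13*w^4 + 69*w^3 + 22*w^2 - 9*w + 10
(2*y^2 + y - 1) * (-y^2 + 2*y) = -2*y^4 + 3*y^3 + 3*y^2 - 2*y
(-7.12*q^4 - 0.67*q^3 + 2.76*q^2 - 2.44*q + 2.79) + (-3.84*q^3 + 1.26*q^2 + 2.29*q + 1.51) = -7.12*q^4 - 4.51*q^3 + 4.02*q^2 - 0.15*q + 4.3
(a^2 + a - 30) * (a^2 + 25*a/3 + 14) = a^4 + 28*a^3/3 - 23*a^2/3 - 236*a - 420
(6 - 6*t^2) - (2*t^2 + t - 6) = -8*t^2 - t + 12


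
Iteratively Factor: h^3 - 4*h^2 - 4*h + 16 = (h - 4)*(h^2 - 4) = (h - 4)*(h + 2)*(h - 2)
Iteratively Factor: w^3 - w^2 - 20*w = (w - 5)*(w^2 + 4*w) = w*(w - 5)*(w + 4)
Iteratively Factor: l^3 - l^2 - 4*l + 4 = (l + 2)*(l^2 - 3*l + 2) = (l - 2)*(l + 2)*(l - 1)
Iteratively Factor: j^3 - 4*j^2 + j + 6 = (j - 2)*(j^2 - 2*j - 3) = (j - 2)*(j + 1)*(j - 3)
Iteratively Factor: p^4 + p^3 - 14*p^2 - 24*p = (p + 3)*(p^3 - 2*p^2 - 8*p) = (p - 4)*(p + 3)*(p^2 + 2*p) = p*(p - 4)*(p + 3)*(p + 2)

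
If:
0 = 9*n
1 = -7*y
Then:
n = 0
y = -1/7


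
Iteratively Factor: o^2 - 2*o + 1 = (o - 1)*(o - 1)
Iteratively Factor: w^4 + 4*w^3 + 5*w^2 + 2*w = (w + 1)*(w^3 + 3*w^2 + 2*w) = w*(w + 1)*(w^2 + 3*w + 2) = w*(w + 1)*(w + 2)*(w + 1)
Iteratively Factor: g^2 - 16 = (g + 4)*(g - 4)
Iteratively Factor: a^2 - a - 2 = (a + 1)*(a - 2)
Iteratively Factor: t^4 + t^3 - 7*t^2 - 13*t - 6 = (t - 3)*(t^3 + 4*t^2 + 5*t + 2) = (t - 3)*(t + 1)*(t^2 + 3*t + 2) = (t - 3)*(t + 1)^2*(t + 2)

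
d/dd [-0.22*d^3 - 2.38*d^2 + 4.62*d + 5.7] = -0.66*d^2 - 4.76*d + 4.62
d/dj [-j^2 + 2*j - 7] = 2 - 2*j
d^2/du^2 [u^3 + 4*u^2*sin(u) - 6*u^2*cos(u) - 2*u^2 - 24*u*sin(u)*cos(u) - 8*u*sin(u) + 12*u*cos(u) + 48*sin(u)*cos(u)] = -4*u^2*sin(u) + 6*u^2*cos(u) + 32*u*sin(u) + 48*u*sin(2*u) + 4*u*cos(u) + 6*u - 16*sin(u) - 96*sin(2*u) - 28*cos(u) - 48*cos(2*u) - 4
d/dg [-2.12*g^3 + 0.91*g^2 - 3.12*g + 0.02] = -6.36*g^2 + 1.82*g - 3.12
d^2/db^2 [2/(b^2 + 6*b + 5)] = 4*(-b^2 - 6*b + 4*(b + 3)^2 - 5)/(b^2 + 6*b + 5)^3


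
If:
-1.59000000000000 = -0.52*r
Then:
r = 3.06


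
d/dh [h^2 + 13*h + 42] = 2*h + 13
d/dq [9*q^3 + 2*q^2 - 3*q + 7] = 27*q^2 + 4*q - 3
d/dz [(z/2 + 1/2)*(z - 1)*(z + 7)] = 3*z^2/2 + 7*z - 1/2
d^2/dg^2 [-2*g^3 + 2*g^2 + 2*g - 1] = 4 - 12*g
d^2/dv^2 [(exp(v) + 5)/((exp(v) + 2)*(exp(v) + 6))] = (exp(4*v) + 12*exp(3*v) + 48*exp(2*v) - 16*exp(v) - 336)*exp(v)/(exp(6*v) + 24*exp(5*v) + 228*exp(4*v) + 1088*exp(3*v) + 2736*exp(2*v) + 3456*exp(v) + 1728)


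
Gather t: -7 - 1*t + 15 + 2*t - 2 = t + 6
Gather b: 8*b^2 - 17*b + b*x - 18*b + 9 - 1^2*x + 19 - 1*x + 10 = 8*b^2 + b*(x - 35) - 2*x + 38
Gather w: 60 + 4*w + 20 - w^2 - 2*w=-w^2 + 2*w + 80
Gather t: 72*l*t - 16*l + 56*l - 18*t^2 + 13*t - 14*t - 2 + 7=40*l - 18*t^2 + t*(72*l - 1) + 5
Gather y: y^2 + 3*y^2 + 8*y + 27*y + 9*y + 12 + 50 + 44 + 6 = 4*y^2 + 44*y + 112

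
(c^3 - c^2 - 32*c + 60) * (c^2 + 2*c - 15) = c^5 + c^4 - 49*c^3 + 11*c^2 + 600*c - 900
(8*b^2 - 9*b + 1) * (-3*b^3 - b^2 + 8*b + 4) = -24*b^5 + 19*b^4 + 70*b^3 - 41*b^2 - 28*b + 4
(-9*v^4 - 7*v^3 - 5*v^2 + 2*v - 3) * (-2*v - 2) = 18*v^5 + 32*v^4 + 24*v^3 + 6*v^2 + 2*v + 6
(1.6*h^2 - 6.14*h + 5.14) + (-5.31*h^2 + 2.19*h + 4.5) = -3.71*h^2 - 3.95*h + 9.64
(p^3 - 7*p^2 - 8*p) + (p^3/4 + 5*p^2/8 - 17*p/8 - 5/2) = 5*p^3/4 - 51*p^2/8 - 81*p/8 - 5/2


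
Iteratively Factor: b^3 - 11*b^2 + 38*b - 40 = (b - 5)*(b^2 - 6*b + 8) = (b - 5)*(b - 4)*(b - 2)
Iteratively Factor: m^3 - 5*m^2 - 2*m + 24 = (m - 3)*(m^2 - 2*m - 8) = (m - 3)*(m + 2)*(m - 4)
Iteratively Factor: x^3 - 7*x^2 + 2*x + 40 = (x - 5)*(x^2 - 2*x - 8) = (x - 5)*(x - 4)*(x + 2)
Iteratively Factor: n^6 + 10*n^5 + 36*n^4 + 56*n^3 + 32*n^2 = (n + 2)*(n^5 + 8*n^4 + 20*n^3 + 16*n^2) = n*(n + 2)*(n^4 + 8*n^3 + 20*n^2 + 16*n) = n*(n + 2)^2*(n^3 + 6*n^2 + 8*n) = n*(n + 2)^3*(n^2 + 4*n) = n*(n + 2)^3*(n + 4)*(n)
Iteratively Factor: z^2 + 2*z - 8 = (z - 2)*(z + 4)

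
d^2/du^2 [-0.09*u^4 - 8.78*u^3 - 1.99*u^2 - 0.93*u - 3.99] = -1.08*u^2 - 52.68*u - 3.98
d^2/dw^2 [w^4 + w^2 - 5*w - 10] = 12*w^2 + 2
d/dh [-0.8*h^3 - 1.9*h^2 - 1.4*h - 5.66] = -2.4*h^2 - 3.8*h - 1.4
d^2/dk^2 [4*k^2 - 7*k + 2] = 8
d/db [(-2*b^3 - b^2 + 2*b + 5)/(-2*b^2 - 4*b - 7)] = 2*(2*b^4 + 8*b^3 + 25*b^2 + 17*b + 3)/(4*b^4 + 16*b^3 + 44*b^2 + 56*b + 49)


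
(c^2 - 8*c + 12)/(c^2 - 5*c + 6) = (c - 6)/(c - 3)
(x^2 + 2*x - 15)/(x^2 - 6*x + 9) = (x + 5)/(x - 3)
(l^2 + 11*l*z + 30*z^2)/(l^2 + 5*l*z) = (l + 6*z)/l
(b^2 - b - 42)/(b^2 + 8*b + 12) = (b - 7)/(b + 2)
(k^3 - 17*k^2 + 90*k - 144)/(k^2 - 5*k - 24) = (k^2 - 9*k + 18)/(k + 3)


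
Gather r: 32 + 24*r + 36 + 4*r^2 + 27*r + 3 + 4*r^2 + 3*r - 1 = 8*r^2 + 54*r + 70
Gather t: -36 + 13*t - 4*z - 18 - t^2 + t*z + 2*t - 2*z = -t^2 + t*(z + 15) - 6*z - 54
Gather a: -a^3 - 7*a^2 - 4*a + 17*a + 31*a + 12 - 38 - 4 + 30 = -a^3 - 7*a^2 + 44*a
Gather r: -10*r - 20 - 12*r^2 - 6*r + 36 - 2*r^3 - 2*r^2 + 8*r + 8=-2*r^3 - 14*r^2 - 8*r + 24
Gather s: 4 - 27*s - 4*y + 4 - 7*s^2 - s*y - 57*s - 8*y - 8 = -7*s^2 + s*(-y - 84) - 12*y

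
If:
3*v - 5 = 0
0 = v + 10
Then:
No Solution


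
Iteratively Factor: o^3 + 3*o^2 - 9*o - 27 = (o - 3)*(o^2 + 6*o + 9) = (o - 3)*(o + 3)*(o + 3)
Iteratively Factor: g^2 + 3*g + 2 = (g + 1)*(g + 2)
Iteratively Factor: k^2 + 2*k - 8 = (k - 2)*(k + 4)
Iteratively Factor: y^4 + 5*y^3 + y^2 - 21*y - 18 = (y + 3)*(y^3 + 2*y^2 - 5*y - 6) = (y - 2)*(y + 3)*(y^2 + 4*y + 3) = (y - 2)*(y + 3)^2*(y + 1)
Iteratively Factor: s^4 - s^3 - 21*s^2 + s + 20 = (s - 5)*(s^3 + 4*s^2 - s - 4) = (s - 5)*(s + 1)*(s^2 + 3*s - 4) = (s - 5)*(s - 1)*(s + 1)*(s + 4)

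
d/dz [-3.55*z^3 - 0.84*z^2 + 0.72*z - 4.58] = -10.65*z^2 - 1.68*z + 0.72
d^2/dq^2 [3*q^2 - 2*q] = 6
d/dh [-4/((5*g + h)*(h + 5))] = 4*(5*g + 2*h + 5)/((5*g + h)^2*(h + 5)^2)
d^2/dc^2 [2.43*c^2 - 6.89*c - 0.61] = 4.86000000000000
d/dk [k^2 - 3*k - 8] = 2*k - 3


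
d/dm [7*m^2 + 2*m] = 14*m + 2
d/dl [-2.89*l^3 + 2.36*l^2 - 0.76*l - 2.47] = -8.67*l^2 + 4.72*l - 0.76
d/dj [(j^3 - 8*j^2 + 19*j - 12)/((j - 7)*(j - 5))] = (j^4 - 24*j^3 + 182*j^2 - 536*j + 521)/(j^4 - 24*j^3 + 214*j^2 - 840*j + 1225)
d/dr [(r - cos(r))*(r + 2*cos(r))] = -r*sin(r) + 2*r + 2*sin(2*r) + cos(r)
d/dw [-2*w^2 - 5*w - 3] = -4*w - 5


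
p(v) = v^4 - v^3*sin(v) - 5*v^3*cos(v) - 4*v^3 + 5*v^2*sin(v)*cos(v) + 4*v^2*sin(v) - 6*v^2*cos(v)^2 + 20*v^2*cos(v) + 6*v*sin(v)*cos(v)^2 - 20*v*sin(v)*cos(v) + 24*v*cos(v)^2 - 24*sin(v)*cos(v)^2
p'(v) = 5*v^3*sin(v) - v^3*cos(v) + 4*v^3 - 5*v^2*sin(v)^2 + 12*v^2*sin(v)*cos(v) - 23*v^2*sin(v) + 5*v^2*cos(v)^2 - 11*v^2*cos(v) - 12*v^2 - 12*v*sin(v)^2*cos(v) + 20*v*sin(v)^2 - 38*v*sin(v)*cos(v) + 8*v*sin(v) + 6*v*cos(v)^3 - 32*v*cos(v)^2 + 40*v*cos(v) + 48*sin(v)^2*cos(v) + 6*sin(v)*cos(v)^2 - 20*sin(v)*cos(v) - 24*cos(v)^3 + 24*cos(v)^2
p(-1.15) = 3.26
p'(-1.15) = -13.13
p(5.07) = 103.45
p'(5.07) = -16.11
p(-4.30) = 385.71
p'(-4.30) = -1479.18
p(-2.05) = -12.65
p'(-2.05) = 103.88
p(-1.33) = 5.76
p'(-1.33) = -13.64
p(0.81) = 1.36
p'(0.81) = 2.57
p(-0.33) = -0.10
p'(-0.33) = 0.67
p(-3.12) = -261.62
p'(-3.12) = 191.36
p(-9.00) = 3909.52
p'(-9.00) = -98.21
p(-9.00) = 3909.52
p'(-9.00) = -98.21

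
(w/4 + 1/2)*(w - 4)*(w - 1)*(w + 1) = w^4/4 - w^3/2 - 9*w^2/4 + w/2 + 2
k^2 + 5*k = k*(k + 5)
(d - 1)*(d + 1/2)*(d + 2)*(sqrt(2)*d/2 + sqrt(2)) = sqrt(2)*d^4/2 + 7*sqrt(2)*d^3/4 + 3*sqrt(2)*d^2/4 - 2*sqrt(2)*d - sqrt(2)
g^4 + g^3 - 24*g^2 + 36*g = g*(g - 3)*(g - 2)*(g + 6)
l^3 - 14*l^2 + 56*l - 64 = (l - 8)*(l - 4)*(l - 2)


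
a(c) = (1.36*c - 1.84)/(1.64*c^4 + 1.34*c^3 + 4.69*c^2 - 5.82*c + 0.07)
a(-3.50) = -0.02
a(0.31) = 1.15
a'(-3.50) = -0.02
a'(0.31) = -3.30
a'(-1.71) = -0.14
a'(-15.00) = -0.00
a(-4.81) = -0.01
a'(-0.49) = -1.27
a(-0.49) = -0.63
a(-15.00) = -0.00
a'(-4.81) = -0.01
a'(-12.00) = -0.00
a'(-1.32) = -0.22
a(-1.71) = -0.13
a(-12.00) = -0.00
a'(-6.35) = -0.00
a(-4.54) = -0.01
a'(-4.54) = -0.01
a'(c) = (1.36*c - 1.84)*(-6.56*c^3 - 4.02*c^2 - 9.38*c + 5.82)/(1.64*c^4 + 1.34*c^3 + 4.69*c^2 - 5.82*c + 0.07)^2 + 1.36/(1.64*c^4 + 1.34*c^3 + 4.69*c^2 - 5.82*c + 0.07)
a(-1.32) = -0.20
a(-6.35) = -0.00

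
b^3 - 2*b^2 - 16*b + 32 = (b - 4)*(b - 2)*(b + 4)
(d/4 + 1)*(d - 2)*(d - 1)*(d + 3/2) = d^4/4 + 5*d^3/8 - 17*d^2/8 - 7*d/4 + 3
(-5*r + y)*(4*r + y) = -20*r^2 - r*y + y^2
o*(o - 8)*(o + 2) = o^3 - 6*o^2 - 16*o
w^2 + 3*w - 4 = (w - 1)*(w + 4)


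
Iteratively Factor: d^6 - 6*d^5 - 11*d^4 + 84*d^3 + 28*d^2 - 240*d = (d + 2)*(d^5 - 8*d^4 + 5*d^3 + 74*d^2 - 120*d) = d*(d + 2)*(d^4 - 8*d^3 + 5*d^2 + 74*d - 120) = d*(d - 2)*(d + 2)*(d^3 - 6*d^2 - 7*d + 60) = d*(d - 5)*(d - 2)*(d + 2)*(d^2 - d - 12) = d*(d - 5)*(d - 4)*(d - 2)*(d + 2)*(d + 3)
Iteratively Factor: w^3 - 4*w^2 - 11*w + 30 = (w + 3)*(w^2 - 7*w + 10) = (w - 2)*(w + 3)*(w - 5)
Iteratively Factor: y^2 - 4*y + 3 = (y - 3)*(y - 1)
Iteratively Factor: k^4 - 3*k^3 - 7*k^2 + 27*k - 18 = (k + 3)*(k^3 - 6*k^2 + 11*k - 6) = (k - 3)*(k + 3)*(k^2 - 3*k + 2) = (k - 3)*(k - 1)*(k + 3)*(k - 2)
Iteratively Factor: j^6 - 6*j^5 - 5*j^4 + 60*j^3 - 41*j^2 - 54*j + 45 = (j - 3)*(j^5 - 3*j^4 - 14*j^3 + 18*j^2 + 13*j - 15) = (j - 3)*(j + 1)*(j^4 - 4*j^3 - 10*j^2 + 28*j - 15) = (j - 3)*(j - 1)*(j + 1)*(j^3 - 3*j^2 - 13*j + 15) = (j - 5)*(j - 3)*(j - 1)*(j + 1)*(j^2 + 2*j - 3) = (j - 5)*(j - 3)*(j - 1)^2*(j + 1)*(j + 3)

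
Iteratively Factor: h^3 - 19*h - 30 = (h - 5)*(h^2 + 5*h + 6) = (h - 5)*(h + 3)*(h + 2)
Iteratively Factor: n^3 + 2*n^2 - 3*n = (n - 1)*(n^2 + 3*n) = (n - 1)*(n + 3)*(n)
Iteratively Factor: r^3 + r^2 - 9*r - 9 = (r + 1)*(r^2 - 9) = (r + 1)*(r + 3)*(r - 3)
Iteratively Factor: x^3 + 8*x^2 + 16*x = (x + 4)*(x^2 + 4*x) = (x + 4)^2*(x)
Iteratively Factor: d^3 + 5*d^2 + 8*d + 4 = (d + 2)*(d^2 + 3*d + 2) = (d + 1)*(d + 2)*(d + 2)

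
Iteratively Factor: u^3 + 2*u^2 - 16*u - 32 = (u + 4)*(u^2 - 2*u - 8) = (u + 2)*(u + 4)*(u - 4)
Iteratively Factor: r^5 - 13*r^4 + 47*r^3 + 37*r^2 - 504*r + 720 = (r - 4)*(r^4 - 9*r^3 + 11*r^2 + 81*r - 180) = (r - 4)*(r - 3)*(r^3 - 6*r^2 - 7*r + 60) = (r - 4)^2*(r - 3)*(r^2 - 2*r - 15) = (r - 4)^2*(r - 3)*(r + 3)*(r - 5)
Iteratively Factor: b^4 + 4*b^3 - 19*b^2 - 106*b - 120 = (b + 2)*(b^3 + 2*b^2 - 23*b - 60) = (b + 2)*(b + 3)*(b^2 - b - 20) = (b - 5)*(b + 2)*(b + 3)*(b + 4)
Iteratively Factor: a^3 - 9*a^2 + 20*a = (a)*(a^2 - 9*a + 20) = a*(a - 5)*(a - 4)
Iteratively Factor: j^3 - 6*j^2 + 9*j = (j - 3)*(j^2 - 3*j) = j*(j - 3)*(j - 3)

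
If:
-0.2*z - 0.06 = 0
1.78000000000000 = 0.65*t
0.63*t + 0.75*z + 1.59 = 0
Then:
No Solution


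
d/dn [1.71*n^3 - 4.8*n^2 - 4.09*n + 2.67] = 5.13*n^2 - 9.6*n - 4.09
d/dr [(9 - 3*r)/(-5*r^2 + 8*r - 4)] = 15*(-r^2 + 6*r - 4)/(25*r^4 - 80*r^3 + 104*r^2 - 64*r + 16)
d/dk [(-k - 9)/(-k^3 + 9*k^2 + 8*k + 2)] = (k^3 - 9*k^2 - 8*k + (k + 9)*(-3*k^2 + 18*k + 8) - 2)/(-k^3 + 9*k^2 + 8*k + 2)^2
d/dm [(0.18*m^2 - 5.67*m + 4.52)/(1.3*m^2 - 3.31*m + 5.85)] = (6.7752*m^2 - 9.646*m - 18.2083)/(1.69*m^4 - 8.606*m^3 + 26.1661*m^2 - 38.727*m + 34.2225)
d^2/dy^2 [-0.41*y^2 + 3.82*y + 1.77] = -0.820000000000000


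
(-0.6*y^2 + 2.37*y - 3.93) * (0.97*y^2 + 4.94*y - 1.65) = -0.582*y^4 - 0.6651*y^3 + 8.8857*y^2 - 23.3247*y + 6.4845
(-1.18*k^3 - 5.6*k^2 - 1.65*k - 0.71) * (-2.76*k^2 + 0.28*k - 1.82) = 3.2568*k^5 + 15.1256*k^4 + 5.1336*k^3 + 11.6896*k^2 + 2.8042*k + 1.2922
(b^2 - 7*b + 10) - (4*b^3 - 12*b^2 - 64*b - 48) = -4*b^3 + 13*b^2 + 57*b + 58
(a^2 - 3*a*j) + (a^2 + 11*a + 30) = 2*a^2 - 3*a*j + 11*a + 30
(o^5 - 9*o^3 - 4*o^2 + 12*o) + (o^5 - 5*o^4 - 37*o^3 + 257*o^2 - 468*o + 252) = 2*o^5 - 5*o^4 - 46*o^3 + 253*o^2 - 456*o + 252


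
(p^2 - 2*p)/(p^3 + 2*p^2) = (p - 2)/(p*(p + 2))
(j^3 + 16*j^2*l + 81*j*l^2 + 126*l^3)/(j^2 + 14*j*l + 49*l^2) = (j^2 + 9*j*l + 18*l^2)/(j + 7*l)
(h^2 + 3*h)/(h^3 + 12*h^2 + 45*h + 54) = h/(h^2 + 9*h + 18)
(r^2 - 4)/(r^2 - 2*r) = (r + 2)/r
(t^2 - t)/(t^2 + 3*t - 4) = t/(t + 4)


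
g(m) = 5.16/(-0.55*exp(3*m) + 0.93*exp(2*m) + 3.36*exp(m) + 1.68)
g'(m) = 5.16*(1.65*exp(3*m) - 1.86*exp(2*m) - 3.36*exp(m))/(-0.55*exp(3*m) + 0.93*exp(2*m) + 3.36*exp(m) + 1.68)^2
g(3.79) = -0.00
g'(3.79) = 0.00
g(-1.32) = 1.96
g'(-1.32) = -0.74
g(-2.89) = 2.76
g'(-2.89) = -0.28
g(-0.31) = 1.17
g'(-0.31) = -0.74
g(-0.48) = 1.29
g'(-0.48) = -0.78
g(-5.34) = 3.04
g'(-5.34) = -0.03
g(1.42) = -0.69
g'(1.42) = 6.62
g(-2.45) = 2.61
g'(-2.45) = -0.40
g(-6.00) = 3.06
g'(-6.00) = -0.02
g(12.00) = 0.00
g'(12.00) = 0.00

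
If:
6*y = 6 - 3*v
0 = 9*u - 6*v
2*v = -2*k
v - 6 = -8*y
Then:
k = -2/3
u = 4/9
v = 2/3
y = 2/3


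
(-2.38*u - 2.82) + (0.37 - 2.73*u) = -5.11*u - 2.45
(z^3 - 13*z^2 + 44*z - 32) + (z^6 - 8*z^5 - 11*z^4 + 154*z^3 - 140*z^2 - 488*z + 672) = z^6 - 8*z^5 - 11*z^4 + 155*z^3 - 153*z^2 - 444*z + 640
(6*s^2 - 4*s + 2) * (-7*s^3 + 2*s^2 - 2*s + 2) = -42*s^5 + 40*s^4 - 34*s^3 + 24*s^2 - 12*s + 4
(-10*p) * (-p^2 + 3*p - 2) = 10*p^3 - 30*p^2 + 20*p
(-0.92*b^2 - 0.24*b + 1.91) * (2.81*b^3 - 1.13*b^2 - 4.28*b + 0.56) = -2.5852*b^5 + 0.3652*b^4 + 9.5759*b^3 - 1.6463*b^2 - 8.3092*b + 1.0696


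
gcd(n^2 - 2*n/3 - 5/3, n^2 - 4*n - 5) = n + 1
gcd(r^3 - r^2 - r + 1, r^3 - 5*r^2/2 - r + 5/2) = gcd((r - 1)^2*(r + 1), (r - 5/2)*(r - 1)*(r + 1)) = r^2 - 1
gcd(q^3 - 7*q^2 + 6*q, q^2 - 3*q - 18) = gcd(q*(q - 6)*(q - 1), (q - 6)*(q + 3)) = q - 6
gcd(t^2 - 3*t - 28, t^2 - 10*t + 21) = t - 7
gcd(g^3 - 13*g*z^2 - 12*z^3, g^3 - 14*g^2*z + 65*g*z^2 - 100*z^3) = -g + 4*z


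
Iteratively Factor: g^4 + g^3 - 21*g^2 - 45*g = (g - 5)*(g^3 + 6*g^2 + 9*g) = (g - 5)*(g + 3)*(g^2 + 3*g) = g*(g - 5)*(g + 3)*(g + 3)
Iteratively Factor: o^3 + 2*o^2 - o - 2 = (o - 1)*(o^2 + 3*o + 2) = (o - 1)*(o + 1)*(o + 2)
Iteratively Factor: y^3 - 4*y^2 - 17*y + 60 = (y - 3)*(y^2 - y - 20) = (y - 5)*(y - 3)*(y + 4)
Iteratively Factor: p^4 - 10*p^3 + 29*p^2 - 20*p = (p - 1)*(p^3 - 9*p^2 + 20*p) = (p - 4)*(p - 1)*(p^2 - 5*p) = (p - 5)*(p - 4)*(p - 1)*(p)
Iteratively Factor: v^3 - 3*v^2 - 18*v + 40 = (v - 2)*(v^2 - v - 20) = (v - 2)*(v + 4)*(v - 5)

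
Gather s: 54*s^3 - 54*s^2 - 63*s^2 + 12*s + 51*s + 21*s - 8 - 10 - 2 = 54*s^3 - 117*s^2 + 84*s - 20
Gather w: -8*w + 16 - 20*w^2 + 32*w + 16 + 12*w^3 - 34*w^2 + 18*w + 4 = 12*w^3 - 54*w^2 + 42*w + 36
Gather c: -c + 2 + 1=3 - c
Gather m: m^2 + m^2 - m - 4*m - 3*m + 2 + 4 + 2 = 2*m^2 - 8*m + 8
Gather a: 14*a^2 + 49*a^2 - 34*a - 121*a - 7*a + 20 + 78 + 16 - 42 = 63*a^2 - 162*a + 72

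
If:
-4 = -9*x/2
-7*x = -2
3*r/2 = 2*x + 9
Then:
No Solution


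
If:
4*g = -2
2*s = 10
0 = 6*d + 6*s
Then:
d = -5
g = -1/2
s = 5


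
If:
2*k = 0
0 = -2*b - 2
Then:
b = -1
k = 0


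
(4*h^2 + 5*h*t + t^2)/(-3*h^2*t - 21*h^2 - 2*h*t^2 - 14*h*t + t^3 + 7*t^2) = (4*h + t)/(-3*h*t - 21*h + t^2 + 7*t)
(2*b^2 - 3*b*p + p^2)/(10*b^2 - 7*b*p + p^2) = (-b + p)/(-5*b + p)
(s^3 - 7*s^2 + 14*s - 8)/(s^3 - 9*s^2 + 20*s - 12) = (s - 4)/(s - 6)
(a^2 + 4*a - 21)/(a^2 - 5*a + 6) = (a + 7)/(a - 2)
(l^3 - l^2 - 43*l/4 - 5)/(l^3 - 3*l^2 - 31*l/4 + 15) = (2*l + 1)/(2*l - 3)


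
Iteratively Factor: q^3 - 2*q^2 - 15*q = (q)*(q^2 - 2*q - 15) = q*(q - 5)*(q + 3)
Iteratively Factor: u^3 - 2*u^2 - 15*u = (u - 5)*(u^2 + 3*u) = u*(u - 5)*(u + 3)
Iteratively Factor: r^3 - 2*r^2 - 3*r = (r + 1)*(r^2 - 3*r) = (r - 3)*(r + 1)*(r)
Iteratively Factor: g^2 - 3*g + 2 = (g - 1)*(g - 2)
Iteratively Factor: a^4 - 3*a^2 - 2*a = (a + 1)*(a^3 - a^2 - 2*a) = (a + 1)^2*(a^2 - 2*a) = (a - 2)*(a + 1)^2*(a)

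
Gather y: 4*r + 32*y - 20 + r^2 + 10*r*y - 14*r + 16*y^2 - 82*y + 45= r^2 - 10*r + 16*y^2 + y*(10*r - 50) + 25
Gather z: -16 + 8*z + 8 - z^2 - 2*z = -z^2 + 6*z - 8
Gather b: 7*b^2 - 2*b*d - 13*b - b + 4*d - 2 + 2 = 7*b^2 + b*(-2*d - 14) + 4*d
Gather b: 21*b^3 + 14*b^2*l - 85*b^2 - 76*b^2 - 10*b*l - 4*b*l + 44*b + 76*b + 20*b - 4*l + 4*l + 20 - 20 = 21*b^3 + b^2*(14*l - 161) + b*(140 - 14*l)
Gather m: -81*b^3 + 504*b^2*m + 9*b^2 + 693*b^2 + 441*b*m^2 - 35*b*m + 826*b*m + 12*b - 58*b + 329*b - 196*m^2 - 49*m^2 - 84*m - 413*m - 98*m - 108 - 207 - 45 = -81*b^3 + 702*b^2 + 283*b + m^2*(441*b - 245) + m*(504*b^2 + 791*b - 595) - 360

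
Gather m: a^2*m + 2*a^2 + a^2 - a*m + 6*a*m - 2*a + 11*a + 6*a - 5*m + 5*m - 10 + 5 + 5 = 3*a^2 + 15*a + m*(a^2 + 5*a)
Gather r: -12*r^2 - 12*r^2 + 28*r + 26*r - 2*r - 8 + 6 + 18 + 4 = -24*r^2 + 52*r + 20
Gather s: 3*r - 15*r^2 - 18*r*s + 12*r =-15*r^2 - 18*r*s + 15*r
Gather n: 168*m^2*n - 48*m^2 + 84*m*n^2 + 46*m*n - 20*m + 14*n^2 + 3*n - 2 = -48*m^2 - 20*m + n^2*(84*m + 14) + n*(168*m^2 + 46*m + 3) - 2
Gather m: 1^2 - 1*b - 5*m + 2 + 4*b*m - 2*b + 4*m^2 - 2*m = -3*b + 4*m^2 + m*(4*b - 7) + 3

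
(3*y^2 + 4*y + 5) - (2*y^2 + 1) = y^2 + 4*y + 4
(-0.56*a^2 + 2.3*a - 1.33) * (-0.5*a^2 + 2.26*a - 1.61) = 0.28*a^4 - 2.4156*a^3 + 6.7646*a^2 - 6.7088*a + 2.1413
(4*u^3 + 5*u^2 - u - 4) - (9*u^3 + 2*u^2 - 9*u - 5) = -5*u^3 + 3*u^2 + 8*u + 1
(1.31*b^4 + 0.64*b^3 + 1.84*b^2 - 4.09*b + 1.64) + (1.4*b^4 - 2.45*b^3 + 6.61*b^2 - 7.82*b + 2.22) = 2.71*b^4 - 1.81*b^3 + 8.45*b^2 - 11.91*b + 3.86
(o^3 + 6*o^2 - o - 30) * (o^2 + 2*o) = o^5 + 8*o^4 + 11*o^3 - 32*o^2 - 60*o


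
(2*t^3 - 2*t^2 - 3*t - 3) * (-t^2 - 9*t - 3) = -2*t^5 - 16*t^4 + 15*t^3 + 36*t^2 + 36*t + 9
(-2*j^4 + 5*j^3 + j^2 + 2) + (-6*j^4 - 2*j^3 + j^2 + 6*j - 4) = -8*j^4 + 3*j^3 + 2*j^2 + 6*j - 2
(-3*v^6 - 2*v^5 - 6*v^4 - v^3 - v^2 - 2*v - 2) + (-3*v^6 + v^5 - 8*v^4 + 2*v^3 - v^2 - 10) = -6*v^6 - v^5 - 14*v^4 + v^3 - 2*v^2 - 2*v - 12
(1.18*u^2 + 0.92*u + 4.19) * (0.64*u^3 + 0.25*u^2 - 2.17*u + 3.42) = 0.7552*u^5 + 0.8838*u^4 + 0.351*u^3 + 3.0867*u^2 - 5.9459*u + 14.3298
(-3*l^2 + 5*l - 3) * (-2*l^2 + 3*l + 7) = 6*l^4 - 19*l^3 + 26*l - 21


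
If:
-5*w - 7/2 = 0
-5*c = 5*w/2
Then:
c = 7/20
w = -7/10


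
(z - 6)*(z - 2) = z^2 - 8*z + 12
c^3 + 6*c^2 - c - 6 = (c - 1)*(c + 1)*(c + 6)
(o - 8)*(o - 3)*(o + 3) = o^3 - 8*o^2 - 9*o + 72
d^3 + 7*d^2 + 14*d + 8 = (d + 1)*(d + 2)*(d + 4)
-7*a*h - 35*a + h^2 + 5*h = (-7*a + h)*(h + 5)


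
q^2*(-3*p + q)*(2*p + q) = -6*p^2*q^2 - p*q^3 + q^4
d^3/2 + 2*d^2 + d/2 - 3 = (d/2 + 1)*(d - 1)*(d + 3)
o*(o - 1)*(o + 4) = o^3 + 3*o^2 - 4*o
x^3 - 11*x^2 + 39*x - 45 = (x - 5)*(x - 3)^2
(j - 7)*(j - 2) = j^2 - 9*j + 14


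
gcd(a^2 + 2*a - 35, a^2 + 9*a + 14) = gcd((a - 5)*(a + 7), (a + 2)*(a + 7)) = a + 7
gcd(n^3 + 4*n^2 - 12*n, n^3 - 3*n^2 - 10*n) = n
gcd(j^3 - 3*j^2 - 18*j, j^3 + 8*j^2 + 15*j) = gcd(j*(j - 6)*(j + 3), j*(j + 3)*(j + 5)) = j^2 + 3*j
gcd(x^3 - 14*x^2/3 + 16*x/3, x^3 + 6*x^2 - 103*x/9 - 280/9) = x - 8/3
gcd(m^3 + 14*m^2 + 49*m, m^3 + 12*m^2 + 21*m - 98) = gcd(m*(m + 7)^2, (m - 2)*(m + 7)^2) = m^2 + 14*m + 49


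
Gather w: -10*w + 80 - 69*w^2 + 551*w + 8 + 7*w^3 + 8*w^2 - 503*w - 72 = 7*w^3 - 61*w^2 + 38*w + 16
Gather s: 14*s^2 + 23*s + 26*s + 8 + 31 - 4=14*s^2 + 49*s + 35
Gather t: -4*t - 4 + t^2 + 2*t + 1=t^2 - 2*t - 3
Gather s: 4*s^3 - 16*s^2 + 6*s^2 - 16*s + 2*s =4*s^3 - 10*s^2 - 14*s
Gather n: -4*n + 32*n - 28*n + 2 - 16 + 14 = 0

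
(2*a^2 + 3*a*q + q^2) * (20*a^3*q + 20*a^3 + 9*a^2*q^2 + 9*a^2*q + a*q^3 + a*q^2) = 40*a^5*q + 40*a^5 + 78*a^4*q^2 + 78*a^4*q + 49*a^3*q^3 + 49*a^3*q^2 + 12*a^2*q^4 + 12*a^2*q^3 + a*q^5 + a*q^4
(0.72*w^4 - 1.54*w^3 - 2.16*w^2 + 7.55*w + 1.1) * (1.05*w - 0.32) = 0.756*w^5 - 1.8474*w^4 - 1.7752*w^3 + 8.6187*w^2 - 1.261*w - 0.352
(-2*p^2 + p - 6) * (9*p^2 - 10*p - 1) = -18*p^4 + 29*p^3 - 62*p^2 + 59*p + 6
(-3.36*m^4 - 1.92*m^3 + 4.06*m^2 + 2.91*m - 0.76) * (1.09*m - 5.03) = -3.6624*m^5 + 14.808*m^4 + 14.083*m^3 - 17.2499*m^2 - 15.4657*m + 3.8228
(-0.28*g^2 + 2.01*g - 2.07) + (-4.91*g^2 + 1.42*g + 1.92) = -5.19*g^2 + 3.43*g - 0.15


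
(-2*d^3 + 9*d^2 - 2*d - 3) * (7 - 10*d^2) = 20*d^5 - 90*d^4 + 6*d^3 + 93*d^2 - 14*d - 21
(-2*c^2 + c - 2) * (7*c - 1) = -14*c^3 + 9*c^2 - 15*c + 2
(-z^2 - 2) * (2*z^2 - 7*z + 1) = -2*z^4 + 7*z^3 - 5*z^2 + 14*z - 2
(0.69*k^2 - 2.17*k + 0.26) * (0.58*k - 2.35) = 0.4002*k^3 - 2.8801*k^2 + 5.2503*k - 0.611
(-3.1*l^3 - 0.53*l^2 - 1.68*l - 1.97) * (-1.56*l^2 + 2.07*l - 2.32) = 4.836*l^5 - 5.5902*l^4 + 8.7157*l^3 + 0.8252*l^2 - 0.1803*l + 4.5704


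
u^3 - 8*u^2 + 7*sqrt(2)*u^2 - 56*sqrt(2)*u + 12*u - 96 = (u - 8)*(u + sqrt(2))*(u + 6*sqrt(2))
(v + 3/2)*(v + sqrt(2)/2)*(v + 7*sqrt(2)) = v^3 + 3*v^2/2 + 15*sqrt(2)*v^2/2 + 7*v + 45*sqrt(2)*v/4 + 21/2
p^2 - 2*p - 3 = (p - 3)*(p + 1)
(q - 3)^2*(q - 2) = q^3 - 8*q^2 + 21*q - 18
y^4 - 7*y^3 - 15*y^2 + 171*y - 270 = (y - 6)*(y - 3)^2*(y + 5)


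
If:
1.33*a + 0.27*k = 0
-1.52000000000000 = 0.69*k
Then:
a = 0.45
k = -2.20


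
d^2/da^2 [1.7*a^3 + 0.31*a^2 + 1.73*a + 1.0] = 10.2*a + 0.62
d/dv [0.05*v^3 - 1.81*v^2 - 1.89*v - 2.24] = 0.15*v^2 - 3.62*v - 1.89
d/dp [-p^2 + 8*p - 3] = 8 - 2*p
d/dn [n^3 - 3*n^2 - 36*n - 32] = 3*n^2 - 6*n - 36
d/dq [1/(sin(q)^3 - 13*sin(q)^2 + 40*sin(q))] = (-3*cos(q) + 26/tan(q) - 40*cos(q)/sin(q)^2)/((sin(q) - 8)^2*(sin(q) - 5)^2)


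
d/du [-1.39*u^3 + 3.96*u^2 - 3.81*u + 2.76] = -4.17*u^2 + 7.92*u - 3.81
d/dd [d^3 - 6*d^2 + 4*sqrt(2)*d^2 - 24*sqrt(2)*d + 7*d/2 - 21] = 3*d^2 - 12*d + 8*sqrt(2)*d - 24*sqrt(2) + 7/2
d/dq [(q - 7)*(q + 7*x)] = 2*q + 7*x - 7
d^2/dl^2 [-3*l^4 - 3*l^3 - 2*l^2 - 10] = -36*l^2 - 18*l - 4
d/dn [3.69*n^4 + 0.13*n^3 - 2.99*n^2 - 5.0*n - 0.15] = 14.76*n^3 + 0.39*n^2 - 5.98*n - 5.0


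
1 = 1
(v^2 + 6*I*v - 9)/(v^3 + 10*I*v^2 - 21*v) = (v + 3*I)/(v*(v + 7*I))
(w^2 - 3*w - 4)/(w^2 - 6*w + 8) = (w + 1)/(w - 2)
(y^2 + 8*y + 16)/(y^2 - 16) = (y + 4)/(y - 4)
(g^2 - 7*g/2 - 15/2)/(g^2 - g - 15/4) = 2*(g - 5)/(2*g - 5)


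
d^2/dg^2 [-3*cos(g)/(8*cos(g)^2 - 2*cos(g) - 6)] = 3*(4*(1 - cos(2*g))^2 + 72*cos(g) + 46*cos(2*g) + 5*cos(3*g) + 24)/(2*(cos(g) - 1)^2*(4*cos(g) + 3)^3)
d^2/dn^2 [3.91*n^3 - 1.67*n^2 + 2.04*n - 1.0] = 23.46*n - 3.34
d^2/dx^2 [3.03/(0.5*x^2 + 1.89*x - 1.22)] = 3.03*(-0.5*x^2 - 1.89*x + (1.0*x + 1.89)*(2.0*x + 3.78) + 1.22)/(0.5*x^2 + 1.89*x - 1.22)^3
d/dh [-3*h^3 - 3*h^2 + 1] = 3*h*(-3*h - 2)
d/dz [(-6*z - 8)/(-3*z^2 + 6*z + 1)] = 6*(-3*z^2 - 8*z + 7)/(9*z^4 - 36*z^3 + 30*z^2 + 12*z + 1)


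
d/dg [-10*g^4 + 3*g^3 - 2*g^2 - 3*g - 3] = -40*g^3 + 9*g^2 - 4*g - 3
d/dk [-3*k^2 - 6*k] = -6*k - 6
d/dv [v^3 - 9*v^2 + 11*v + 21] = 3*v^2 - 18*v + 11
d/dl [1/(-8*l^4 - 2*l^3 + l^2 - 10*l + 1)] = 2*(16*l^3 + 3*l^2 - l + 5)/(8*l^4 + 2*l^3 - l^2 + 10*l - 1)^2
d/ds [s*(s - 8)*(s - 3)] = 3*s^2 - 22*s + 24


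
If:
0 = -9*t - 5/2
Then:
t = -5/18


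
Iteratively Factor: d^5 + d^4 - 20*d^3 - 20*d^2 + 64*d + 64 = (d + 1)*(d^4 - 20*d^2 + 64) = (d + 1)*(d + 2)*(d^3 - 2*d^2 - 16*d + 32) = (d - 4)*(d + 1)*(d + 2)*(d^2 + 2*d - 8) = (d - 4)*(d + 1)*(d + 2)*(d + 4)*(d - 2)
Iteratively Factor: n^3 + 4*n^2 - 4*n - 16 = (n - 2)*(n^2 + 6*n + 8) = (n - 2)*(n + 2)*(n + 4)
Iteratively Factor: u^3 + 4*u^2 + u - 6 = (u - 1)*(u^2 + 5*u + 6) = (u - 1)*(u + 3)*(u + 2)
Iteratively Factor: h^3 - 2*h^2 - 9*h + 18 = (h - 3)*(h^2 + h - 6) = (h - 3)*(h - 2)*(h + 3)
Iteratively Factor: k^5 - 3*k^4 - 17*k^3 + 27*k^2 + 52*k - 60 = (k + 2)*(k^4 - 5*k^3 - 7*k^2 + 41*k - 30) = (k - 2)*(k + 2)*(k^3 - 3*k^2 - 13*k + 15) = (k - 2)*(k - 1)*(k + 2)*(k^2 - 2*k - 15) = (k - 2)*(k - 1)*(k + 2)*(k + 3)*(k - 5)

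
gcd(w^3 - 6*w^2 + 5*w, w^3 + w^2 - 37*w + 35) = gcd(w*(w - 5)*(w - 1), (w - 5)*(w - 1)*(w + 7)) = w^2 - 6*w + 5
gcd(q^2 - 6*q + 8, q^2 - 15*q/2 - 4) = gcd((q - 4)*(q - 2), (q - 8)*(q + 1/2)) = 1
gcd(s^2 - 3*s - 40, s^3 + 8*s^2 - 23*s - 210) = 1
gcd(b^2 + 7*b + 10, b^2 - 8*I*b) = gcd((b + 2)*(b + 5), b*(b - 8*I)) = 1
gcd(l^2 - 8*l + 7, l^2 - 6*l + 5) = l - 1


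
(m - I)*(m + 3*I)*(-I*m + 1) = -I*m^3 + 3*m^2 - I*m + 3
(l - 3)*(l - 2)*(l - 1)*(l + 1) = l^4 - 5*l^3 + 5*l^2 + 5*l - 6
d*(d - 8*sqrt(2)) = d^2 - 8*sqrt(2)*d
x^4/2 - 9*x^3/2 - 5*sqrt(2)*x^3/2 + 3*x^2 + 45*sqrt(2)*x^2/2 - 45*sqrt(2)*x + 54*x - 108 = (x/2 + sqrt(2)/2)*(x - 6)*(x - 3)*(x - 6*sqrt(2))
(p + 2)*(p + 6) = p^2 + 8*p + 12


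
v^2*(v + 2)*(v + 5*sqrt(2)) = v^4 + 2*v^3 + 5*sqrt(2)*v^3 + 10*sqrt(2)*v^2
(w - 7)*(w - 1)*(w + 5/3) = w^3 - 19*w^2/3 - 19*w/3 + 35/3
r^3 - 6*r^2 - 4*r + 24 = (r - 6)*(r - 2)*(r + 2)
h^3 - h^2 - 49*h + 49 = (h - 7)*(h - 1)*(h + 7)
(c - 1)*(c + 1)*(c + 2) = c^3 + 2*c^2 - c - 2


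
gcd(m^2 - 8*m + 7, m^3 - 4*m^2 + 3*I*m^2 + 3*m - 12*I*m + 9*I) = m - 1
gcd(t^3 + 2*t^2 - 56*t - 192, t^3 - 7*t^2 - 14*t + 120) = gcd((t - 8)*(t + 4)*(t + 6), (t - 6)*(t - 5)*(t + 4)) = t + 4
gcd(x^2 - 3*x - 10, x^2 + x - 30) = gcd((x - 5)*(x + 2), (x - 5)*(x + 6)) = x - 5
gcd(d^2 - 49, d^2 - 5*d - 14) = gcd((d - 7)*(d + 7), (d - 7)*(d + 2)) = d - 7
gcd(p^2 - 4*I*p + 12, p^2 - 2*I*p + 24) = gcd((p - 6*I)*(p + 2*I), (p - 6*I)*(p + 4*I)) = p - 6*I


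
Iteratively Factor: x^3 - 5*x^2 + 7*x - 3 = (x - 1)*(x^2 - 4*x + 3) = (x - 1)^2*(x - 3)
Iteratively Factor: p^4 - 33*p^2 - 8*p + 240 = (p + 4)*(p^3 - 4*p^2 - 17*p + 60) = (p - 3)*(p + 4)*(p^2 - p - 20) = (p - 5)*(p - 3)*(p + 4)*(p + 4)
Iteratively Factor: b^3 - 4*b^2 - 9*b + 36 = (b + 3)*(b^2 - 7*b + 12) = (b - 3)*(b + 3)*(b - 4)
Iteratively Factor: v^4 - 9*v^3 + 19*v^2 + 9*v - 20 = (v + 1)*(v^3 - 10*v^2 + 29*v - 20) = (v - 1)*(v + 1)*(v^2 - 9*v + 20) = (v - 4)*(v - 1)*(v + 1)*(v - 5)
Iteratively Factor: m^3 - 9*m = (m + 3)*(m^2 - 3*m) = m*(m + 3)*(m - 3)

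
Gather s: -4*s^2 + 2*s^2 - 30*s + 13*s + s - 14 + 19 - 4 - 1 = -2*s^2 - 16*s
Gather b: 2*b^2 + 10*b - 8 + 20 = 2*b^2 + 10*b + 12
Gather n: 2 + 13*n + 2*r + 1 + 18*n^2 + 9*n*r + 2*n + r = 18*n^2 + n*(9*r + 15) + 3*r + 3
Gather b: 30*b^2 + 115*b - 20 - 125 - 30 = 30*b^2 + 115*b - 175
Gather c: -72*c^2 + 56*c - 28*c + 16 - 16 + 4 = -72*c^2 + 28*c + 4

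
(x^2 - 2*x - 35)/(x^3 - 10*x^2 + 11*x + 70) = (x + 5)/(x^2 - 3*x - 10)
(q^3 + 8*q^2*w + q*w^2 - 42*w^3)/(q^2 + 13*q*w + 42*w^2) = (q^2 + q*w - 6*w^2)/(q + 6*w)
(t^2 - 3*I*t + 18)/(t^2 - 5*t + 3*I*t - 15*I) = (t - 6*I)/(t - 5)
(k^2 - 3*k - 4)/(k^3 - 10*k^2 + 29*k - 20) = (k + 1)/(k^2 - 6*k + 5)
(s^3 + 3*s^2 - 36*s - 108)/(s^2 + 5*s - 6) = (s^2 - 3*s - 18)/(s - 1)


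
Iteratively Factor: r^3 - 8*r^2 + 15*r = (r - 5)*(r^2 - 3*r) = r*(r - 5)*(r - 3)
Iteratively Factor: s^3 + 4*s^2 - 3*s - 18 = (s + 3)*(s^2 + s - 6) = (s - 2)*(s + 3)*(s + 3)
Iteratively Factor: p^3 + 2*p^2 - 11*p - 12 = (p + 4)*(p^2 - 2*p - 3) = (p + 1)*(p + 4)*(p - 3)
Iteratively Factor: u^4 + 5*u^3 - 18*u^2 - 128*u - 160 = (u + 4)*(u^3 + u^2 - 22*u - 40) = (u - 5)*(u + 4)*(u^2 + 6*u + 8) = (u - 5)*(u + 2)*(u + 4)*(u + 4)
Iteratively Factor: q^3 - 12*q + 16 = (q - 2)*(q^2 + 2*q - 8) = (q - 2)^2*(q + 4)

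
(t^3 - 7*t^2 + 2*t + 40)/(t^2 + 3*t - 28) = (t^2 - 3*t - 10)/(t + 7)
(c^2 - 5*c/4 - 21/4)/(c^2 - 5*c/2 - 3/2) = (4*c + 7)/(2*(2*c + 1))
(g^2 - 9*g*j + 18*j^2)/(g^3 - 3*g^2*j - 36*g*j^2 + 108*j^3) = 1/(g + 6*j)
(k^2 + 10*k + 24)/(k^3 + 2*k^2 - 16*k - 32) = (k + 6)/(k^2 - 2*k - 8)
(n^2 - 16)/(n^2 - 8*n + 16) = (n + 4)/(n - 4)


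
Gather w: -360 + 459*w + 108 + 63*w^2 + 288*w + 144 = 63*w^2 + 747*w - 108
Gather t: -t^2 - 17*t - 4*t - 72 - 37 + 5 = -t^2 - 21*t - 104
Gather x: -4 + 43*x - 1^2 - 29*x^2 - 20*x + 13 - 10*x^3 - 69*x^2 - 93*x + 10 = -10*x^3 - 98*x^2 - 70*x + 18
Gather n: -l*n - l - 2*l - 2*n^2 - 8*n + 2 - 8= -3*l - 2*n^2 + n*(-l - 8) - 6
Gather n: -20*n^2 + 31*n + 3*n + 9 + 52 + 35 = -20*n^2 + 34*n + 96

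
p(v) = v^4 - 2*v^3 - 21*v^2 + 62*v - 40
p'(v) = 4*v^3 - 6*v^2 - 42*v + 62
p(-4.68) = -105.39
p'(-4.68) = -282.87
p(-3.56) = -276.01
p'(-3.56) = -44.99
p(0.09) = -34.59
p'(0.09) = 58.17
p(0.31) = -22.85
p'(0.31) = 48.52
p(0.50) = -14.44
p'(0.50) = 40.00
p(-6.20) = 722.65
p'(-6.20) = -861.55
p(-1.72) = -189.84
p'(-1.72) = 96.14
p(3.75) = -10.53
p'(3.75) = 31.06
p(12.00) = 14960.00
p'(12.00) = 5606.00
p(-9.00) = 5720.00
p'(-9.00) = -2962.00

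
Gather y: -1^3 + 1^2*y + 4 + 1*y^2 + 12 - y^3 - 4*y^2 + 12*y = -y^3 - 3*y^2 + 13*y + 15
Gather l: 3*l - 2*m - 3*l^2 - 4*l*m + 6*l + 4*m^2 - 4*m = -3*l^2 + l*(9 - 4*m) + 4*m^2 - 6*m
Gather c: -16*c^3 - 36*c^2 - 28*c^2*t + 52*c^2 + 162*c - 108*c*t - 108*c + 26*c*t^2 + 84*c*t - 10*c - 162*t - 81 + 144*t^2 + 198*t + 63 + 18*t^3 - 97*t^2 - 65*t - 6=-16*c^3 + c^2*(16 - 28*t) + c*(26*t^2 - 24*t + 44) + 18*t^3 + 47*t^2 - 29*t - 24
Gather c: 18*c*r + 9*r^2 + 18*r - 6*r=18*c*r + 9*r^2 + 12*r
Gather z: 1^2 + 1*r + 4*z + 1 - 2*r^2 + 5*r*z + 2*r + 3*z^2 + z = -2*r^2 + 3*r + 3*z^2 + z*(5*r + 5) + 2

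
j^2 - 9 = (j - 3)*(j + 3)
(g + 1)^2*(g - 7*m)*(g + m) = g^4 - 6*g^3*m + 2*g^3 - 7*g^2*m^2 - 12*g^2*m + g^2 - 14*g*m^2 - 6*g*m - 7*m^2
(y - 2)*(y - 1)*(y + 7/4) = y^3 - 5*y^2/4 - 13*y/4 + 7/2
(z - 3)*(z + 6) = z^2 + 3*z - 18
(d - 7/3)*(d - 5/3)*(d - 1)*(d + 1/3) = d^4 - 14*d^3/3 + 56*d^2/9 - 34*d/27 - 35/27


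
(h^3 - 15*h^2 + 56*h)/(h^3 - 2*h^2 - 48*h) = (h - 7)/(h + 6)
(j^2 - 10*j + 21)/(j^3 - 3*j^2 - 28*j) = (j - 3)/(j*(j + 4))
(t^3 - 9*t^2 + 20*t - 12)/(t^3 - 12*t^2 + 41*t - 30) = (t - 2)/(t - 5)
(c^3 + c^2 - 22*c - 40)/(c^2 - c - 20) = c + 2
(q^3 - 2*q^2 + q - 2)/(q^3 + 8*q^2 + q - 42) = (q^2 + 1)/(q^2 + 10*q + 21)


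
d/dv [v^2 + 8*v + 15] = 2*v + 8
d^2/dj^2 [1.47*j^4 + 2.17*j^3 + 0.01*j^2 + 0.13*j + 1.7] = 17.64*j^2 + 13.02*j + 0.02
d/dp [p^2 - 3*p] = 2*p - 3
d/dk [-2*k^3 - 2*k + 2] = -6*k^2 - 2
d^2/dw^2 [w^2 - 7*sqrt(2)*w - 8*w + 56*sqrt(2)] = 2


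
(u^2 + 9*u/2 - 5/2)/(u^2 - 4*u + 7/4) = 2*(u + 5)/(2*u - 7)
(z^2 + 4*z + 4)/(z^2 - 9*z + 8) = (z^2 + 4*z + 4)/(z^2 - 9*z + 8)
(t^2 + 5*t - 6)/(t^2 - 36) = (t - 1)/(t - 6)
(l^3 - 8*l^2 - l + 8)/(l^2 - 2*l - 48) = (l^2 - 1)/(l + 6)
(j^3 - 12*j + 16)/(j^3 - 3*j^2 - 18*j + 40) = (j - 2)/(j - 5)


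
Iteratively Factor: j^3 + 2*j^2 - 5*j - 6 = (j + 3)*(j^2 - j - 2) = (j + 1)*(j + 3)*(j - 2)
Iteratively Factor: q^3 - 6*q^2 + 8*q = (q - 2)*(q^2 - 4*q) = q*(q - 2)*(q - 4)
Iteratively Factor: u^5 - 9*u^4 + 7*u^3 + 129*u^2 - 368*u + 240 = (u - 4)*(u^4 - 5*u^3 - 13*u^2 + 77*u - 60) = (u - 5)*(u - 4)*(u^3 - 13*u + 12) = (u - 5)*(u - 4)*(u - 1)*(u^2 + u - 12) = (u - 5)*(u - 4)*(u - 1)*(u + 4)*(u - 3)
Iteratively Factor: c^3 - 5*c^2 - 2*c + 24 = (c - 3)*(c^2 - 2*c - 8) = (c - 4)*(c - 3)*(c + 2)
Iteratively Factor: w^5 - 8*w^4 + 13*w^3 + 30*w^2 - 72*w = (w + 2)*(w^4 - 10*w^3 + 33*w^2 - 36*w) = (w - 4)*(w + 2)*(w^3 - 6*w^2 + 9*w) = (w - 4)*(w - 3)*(w + 2)*(w^2 - 3*w) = w*(w - 4)*(w - 3)*(w + 2)*(w - 3)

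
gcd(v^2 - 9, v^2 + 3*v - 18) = v - 3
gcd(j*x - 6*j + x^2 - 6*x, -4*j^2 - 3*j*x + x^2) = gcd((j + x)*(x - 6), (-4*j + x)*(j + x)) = j + x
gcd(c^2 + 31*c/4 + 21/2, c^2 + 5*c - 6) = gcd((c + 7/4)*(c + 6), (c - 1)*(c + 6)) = c + 6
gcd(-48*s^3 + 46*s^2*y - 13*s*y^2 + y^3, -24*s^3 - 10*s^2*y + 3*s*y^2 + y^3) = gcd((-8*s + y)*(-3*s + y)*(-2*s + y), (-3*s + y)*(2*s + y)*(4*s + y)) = -3*s + y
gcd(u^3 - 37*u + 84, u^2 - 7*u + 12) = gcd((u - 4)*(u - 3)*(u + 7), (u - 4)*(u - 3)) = u^2 - 7*u + 12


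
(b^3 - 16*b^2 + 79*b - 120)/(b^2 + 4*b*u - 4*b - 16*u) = (b^3 - 16*b^2 + 79*b - 120)/(b^2 + 4*b*u - 4*b - 16*u)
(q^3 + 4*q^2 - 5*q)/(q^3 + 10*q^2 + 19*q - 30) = q/(q + 6)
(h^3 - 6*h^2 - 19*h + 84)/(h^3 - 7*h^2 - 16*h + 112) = (h - 3)/(h - 4)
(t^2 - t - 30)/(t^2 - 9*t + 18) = (t + 5)/(t - 3)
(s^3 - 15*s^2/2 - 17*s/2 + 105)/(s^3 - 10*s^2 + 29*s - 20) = (s^2 - 5*s/2 - 21)/(s^2 - 5*s + 4)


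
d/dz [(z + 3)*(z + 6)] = 2*z + 9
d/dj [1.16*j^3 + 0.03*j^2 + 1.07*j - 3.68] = 3.48*j^2 + 0.06*j + 1.07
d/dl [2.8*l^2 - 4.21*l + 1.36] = 5.6*l - 4.21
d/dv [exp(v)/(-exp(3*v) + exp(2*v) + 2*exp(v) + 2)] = (2*exp(3*v) - exp(2*v) + 2)*exp(v)/(exp(6*v) - 2*exp(5*v) - 3*exp(4*v) + 8*exp(2*v) + 8*exp(v) + 4)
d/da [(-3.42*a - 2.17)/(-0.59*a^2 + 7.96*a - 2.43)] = (-2.0178*a^2 - 2.5606*a + 25.5838)/(0.3481*a^4 - 9.3928*a^3 + 66.229*a^2 - 38.6856*a + 5.9049)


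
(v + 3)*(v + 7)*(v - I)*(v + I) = v^4 + 10*v^3 + 22*v^2 + 10*v + 21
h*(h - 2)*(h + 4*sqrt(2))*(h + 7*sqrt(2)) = h^4 - 2*h^3 + 11*sqrt(2)*h^3 - 22*sqrt(2)*h^2 + 56*h^2 - 112*h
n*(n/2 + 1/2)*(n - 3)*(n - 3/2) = n^4/2 - 7*n^3/4 + 9*n/4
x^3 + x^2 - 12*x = x*(x - 3)*(x + 4)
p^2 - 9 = (p - 3)*(p + 3)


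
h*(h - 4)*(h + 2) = h^3 - 2*h^2 - 8*h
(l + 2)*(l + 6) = l^2 + 8*l + 12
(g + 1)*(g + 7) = g^2 + 8*g + 7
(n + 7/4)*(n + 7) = n^2 + 35*n/4 + 49/4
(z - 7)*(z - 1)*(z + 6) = z^3 - 2*z^2 - 41*z + 42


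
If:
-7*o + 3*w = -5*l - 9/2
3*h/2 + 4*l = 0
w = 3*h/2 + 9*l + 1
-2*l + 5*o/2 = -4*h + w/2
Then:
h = -244/337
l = 183/674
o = 1245/674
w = 1589/674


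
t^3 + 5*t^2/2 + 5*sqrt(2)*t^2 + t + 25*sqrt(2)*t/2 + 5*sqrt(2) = (t + 1/2)*(t + 2)*(t + 5*sqrt(2))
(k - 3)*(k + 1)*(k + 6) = k^3 + 4*k^2 - 15*k - 18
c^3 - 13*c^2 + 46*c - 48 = (c - 8)*(c - 3)*(c - 2)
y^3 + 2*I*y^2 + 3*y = y*(y - I)*(y + 3*I)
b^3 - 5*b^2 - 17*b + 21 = (b - 7)*(b - 1)*(b + 3)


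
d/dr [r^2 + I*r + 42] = 2*r + I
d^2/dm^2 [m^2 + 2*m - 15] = 2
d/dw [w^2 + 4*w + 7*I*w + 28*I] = 2*w + 4 + 7*I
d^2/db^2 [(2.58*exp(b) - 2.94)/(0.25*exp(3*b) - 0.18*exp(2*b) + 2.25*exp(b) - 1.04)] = (0.645*exp(6*b) - 2.00205*exp(5*b) - 4.266108*exp(4*b) + 6.076776*exp(3*b) - 6.20535599999999*exp(2*b) - 6.645078*exp(b) - 4.089072)*exp(b)/(0.015625*exp(9*b) - 0.03375*exp(8*b) + 0.446175*exp(7*b) - 0.808332*exp(6*b) + 4.296375*exp(5*b) - 6.344838*exp(4*b) + 14.729025*exp(3*b) - 16.379064*exp(2*b) + 7.3008*exp(b) - 1.124864)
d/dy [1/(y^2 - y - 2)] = (1 - 2*y)/(-y^2 + y + 2)^2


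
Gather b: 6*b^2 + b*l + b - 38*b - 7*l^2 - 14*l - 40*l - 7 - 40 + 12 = 6*b^2 + b*(l - 37) - 7*l^2 - 54*l - 35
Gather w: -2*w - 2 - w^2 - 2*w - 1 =-w^2 - 4*w - 3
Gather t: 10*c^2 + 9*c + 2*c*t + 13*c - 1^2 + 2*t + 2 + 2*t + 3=10*c^2 + 22*c + t*(2*c + 4) + 4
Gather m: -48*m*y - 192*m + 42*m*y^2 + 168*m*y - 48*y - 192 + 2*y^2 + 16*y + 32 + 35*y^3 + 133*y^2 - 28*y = m*(42*y^2 + 120*y - 192) + 35*y^3 + 135*y^2 - 60*y - 160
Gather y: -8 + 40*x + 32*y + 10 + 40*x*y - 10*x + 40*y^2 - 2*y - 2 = 30*x + 40*y^2 + y*(40*x + 30)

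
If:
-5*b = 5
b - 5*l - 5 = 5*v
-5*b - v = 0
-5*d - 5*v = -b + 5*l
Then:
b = -1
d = 1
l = -31/5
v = 5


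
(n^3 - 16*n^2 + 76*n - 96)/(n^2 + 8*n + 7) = (n^3 - 16*n^2 + 76*n - 96)/(n^2 + 8*n + 7)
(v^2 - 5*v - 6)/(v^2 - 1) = (v - 6)/(v - 1)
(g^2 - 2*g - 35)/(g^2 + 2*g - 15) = (g - 7)/(g - 3)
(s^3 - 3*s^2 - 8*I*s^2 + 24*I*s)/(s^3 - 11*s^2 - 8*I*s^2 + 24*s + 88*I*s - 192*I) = s/(s - 8)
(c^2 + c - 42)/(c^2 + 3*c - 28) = (c - 6)/(c - 4)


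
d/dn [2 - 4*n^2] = -8*n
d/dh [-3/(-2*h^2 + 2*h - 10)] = 3*(1 - 2*h)/(2*(h^2 - h + 5)^2)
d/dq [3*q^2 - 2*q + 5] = 6*q - 2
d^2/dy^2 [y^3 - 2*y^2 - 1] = 6*y - 4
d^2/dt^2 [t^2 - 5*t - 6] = 2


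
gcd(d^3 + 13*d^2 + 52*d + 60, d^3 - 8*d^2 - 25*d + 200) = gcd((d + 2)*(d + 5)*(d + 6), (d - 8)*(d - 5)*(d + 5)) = d + 5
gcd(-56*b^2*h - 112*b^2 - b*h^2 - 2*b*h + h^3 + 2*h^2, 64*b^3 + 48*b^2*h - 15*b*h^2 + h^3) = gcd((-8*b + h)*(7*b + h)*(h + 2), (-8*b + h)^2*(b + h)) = 8*b - h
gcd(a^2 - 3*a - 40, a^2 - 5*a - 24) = a - 8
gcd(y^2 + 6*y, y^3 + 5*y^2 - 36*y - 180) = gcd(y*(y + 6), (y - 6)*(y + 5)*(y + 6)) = y + 6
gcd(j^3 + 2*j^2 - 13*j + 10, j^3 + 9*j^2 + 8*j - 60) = j^2 + 3*j - 10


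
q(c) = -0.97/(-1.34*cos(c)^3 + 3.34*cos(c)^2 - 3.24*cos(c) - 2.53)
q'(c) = -0.97*(-4.02*sin(c)*cos(c)^2 + 6.68*sin(c)*cos(c) - 3.24*sin(c))/(-1.34*cos(c)^3 + 3.34*cos(c)^2 - 3.24*cos(c) - 2.53)^2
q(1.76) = 0.54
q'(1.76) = 1.37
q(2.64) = -0.26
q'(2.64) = 0.40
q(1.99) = 1.71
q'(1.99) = 18.23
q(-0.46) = 0.26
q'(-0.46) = -0.02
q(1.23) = 0.29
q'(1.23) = 0.12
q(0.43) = 0.26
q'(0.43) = 0.01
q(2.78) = -0.21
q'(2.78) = 0.22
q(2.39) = -0.45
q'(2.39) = 1.48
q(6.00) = 0.26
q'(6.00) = -0.01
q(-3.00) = -0.18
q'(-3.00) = -0.07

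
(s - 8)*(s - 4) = s^2 - 12*s + 32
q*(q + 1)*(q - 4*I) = q^3 + q^2 - 4*I*q^2 - 4*I*q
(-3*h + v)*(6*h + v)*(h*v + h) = -18*h^3*v - 18*h^3 + 3*h^2*v^2 + 3*h^2*v + h*v^3 + h*v^2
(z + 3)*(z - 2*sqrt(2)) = z^2 - 2*sqrt(2)*z + 3*z - 6*sqrt(2)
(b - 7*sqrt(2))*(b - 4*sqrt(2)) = b^2 - 11*sqrt(2)*b + 56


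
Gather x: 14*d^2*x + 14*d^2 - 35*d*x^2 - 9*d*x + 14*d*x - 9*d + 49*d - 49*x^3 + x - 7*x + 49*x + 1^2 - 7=14*d^2 - 35*d*x^2 + 40*d - 49*x^3 + x*(14*d^2 + 5*d + 43) - 6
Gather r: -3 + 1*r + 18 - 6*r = 15 - 5*r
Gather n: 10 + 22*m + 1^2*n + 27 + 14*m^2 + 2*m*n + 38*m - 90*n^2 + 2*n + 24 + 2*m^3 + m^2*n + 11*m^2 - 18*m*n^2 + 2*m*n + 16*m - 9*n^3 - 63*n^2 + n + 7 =2*m^3 + 25*m^2 + 76*m - 9*n^3 + n^2*(-18*m - 153) + n*(m^2 + 4*m + 4) + 68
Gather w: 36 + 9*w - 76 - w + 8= 8*w - 32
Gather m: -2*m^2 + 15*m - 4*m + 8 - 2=-2*m^2 + 11*m + 6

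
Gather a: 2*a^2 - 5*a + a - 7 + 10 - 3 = 2*a^2 - 4*a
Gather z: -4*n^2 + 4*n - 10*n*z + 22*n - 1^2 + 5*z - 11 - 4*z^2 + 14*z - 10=-4*n^2 + 26*n - 4*z^2 + z*(19 - 10*n) - 22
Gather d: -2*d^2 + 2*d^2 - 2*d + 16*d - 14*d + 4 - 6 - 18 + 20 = 0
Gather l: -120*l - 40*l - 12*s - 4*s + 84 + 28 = -160*l - 16*s + 112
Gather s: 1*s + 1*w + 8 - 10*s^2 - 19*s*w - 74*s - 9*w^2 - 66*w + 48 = -10*s^2 + s*(-19*w - 73) - 9*w^2 - 65*w + 56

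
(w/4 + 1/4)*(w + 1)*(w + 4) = w^3/4 + 3*w^2/2 + 9*w/4 + 1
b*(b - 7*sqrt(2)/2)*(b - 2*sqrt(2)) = b^3 - 11*sqrt(2)*b^2/2 + 14*b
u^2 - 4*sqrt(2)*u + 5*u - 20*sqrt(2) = (u + 5)*(u - 4*sqrt(2))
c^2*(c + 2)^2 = c^4 + 4*c^3 + 4*c^2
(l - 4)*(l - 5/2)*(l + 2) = l^3 - 9*l^2/2 - 3*l + 20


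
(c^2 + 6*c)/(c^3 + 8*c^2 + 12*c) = 1/(c + 2)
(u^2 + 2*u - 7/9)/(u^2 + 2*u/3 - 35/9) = (3*u - 1)/(3*u - 5)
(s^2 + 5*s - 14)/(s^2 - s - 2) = (s + 7)/(s + 1)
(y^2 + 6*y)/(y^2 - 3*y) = (y + 6)/(y - 3)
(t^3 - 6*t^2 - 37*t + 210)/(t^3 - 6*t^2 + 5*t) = (t^2 - t - 42)/(t*(t - 1))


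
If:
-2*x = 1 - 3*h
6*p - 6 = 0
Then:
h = 2*x/3 + 1/3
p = 1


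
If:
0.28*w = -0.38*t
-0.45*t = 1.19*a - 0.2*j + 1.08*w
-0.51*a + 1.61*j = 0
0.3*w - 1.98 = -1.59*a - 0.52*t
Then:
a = 1.15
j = 0.37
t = 1.28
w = -1.74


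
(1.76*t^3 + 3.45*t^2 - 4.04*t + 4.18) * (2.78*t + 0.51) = 4.8928*t^4 + 10.4886*t^3 - 9.4717*t^2 + 9.56*t + 2.1318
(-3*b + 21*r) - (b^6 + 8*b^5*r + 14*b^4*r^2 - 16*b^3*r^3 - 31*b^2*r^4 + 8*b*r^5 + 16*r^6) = -b^6 - 8*b^5*r - 14*b^4*r^2 + 16*b^3*r^3 + 31*b^2*r^4 - 8*b*r^5 - 3*b - 16*r^6 + 21*r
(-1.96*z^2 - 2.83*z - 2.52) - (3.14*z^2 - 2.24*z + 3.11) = -5.1*z^2 - 0.59*z - 5.63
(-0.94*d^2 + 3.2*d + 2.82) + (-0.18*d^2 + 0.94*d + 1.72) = -1.12*d^2 + 4.14*d + 4.54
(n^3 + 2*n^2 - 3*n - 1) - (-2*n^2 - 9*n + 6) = n^3 + 4*n^2 + 6*n - 7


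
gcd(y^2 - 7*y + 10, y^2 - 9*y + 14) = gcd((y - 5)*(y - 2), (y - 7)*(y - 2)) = y - 2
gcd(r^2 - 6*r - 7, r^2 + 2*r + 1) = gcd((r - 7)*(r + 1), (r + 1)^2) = r + 1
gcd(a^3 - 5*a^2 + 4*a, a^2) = a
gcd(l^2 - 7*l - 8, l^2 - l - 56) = l - 8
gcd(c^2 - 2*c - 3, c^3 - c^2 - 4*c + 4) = 1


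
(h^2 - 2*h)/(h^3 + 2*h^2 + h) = (h - 2)/(h^2 + 2*h + 1)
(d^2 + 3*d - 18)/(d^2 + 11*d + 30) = (d - 3)/(d + 5)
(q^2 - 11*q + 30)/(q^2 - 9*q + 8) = (q^2 - 11*q + 30)/(q^2 - 9*q + 8)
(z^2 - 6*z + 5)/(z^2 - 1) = (z - 5)/(z + 1)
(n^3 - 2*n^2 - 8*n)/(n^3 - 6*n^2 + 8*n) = (n + 2)/(n - 2)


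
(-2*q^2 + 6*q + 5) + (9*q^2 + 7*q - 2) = 7*q^2 + 13*q + 3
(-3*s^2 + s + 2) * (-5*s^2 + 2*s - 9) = 15*s^4 - 11*s^3 + 19*s^2 - 5*s - 18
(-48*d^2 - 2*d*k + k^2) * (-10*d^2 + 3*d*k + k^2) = 480*d^4 - 124*d^3*k - 64*d^2*k^2 + d*k^3 + k^4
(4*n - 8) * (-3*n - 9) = -12*n^2 - 12*n + 72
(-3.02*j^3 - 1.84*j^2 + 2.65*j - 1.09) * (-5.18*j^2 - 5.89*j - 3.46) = 15.6436*j^5 + 27.319*j^4 + 7.5598*j^3 - 3.5959*j^2 - 2.7489*j + 3.7714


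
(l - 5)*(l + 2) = l^2 - 3*l - 10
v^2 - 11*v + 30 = (v - 6)*(v - 5)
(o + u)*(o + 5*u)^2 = o^3 + 11*o^2*u + 35*o*u^2 + 25*u^3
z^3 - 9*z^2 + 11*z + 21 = (z - 7)*(z - 3)*(z + 1)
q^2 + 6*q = q*(q + 6)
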